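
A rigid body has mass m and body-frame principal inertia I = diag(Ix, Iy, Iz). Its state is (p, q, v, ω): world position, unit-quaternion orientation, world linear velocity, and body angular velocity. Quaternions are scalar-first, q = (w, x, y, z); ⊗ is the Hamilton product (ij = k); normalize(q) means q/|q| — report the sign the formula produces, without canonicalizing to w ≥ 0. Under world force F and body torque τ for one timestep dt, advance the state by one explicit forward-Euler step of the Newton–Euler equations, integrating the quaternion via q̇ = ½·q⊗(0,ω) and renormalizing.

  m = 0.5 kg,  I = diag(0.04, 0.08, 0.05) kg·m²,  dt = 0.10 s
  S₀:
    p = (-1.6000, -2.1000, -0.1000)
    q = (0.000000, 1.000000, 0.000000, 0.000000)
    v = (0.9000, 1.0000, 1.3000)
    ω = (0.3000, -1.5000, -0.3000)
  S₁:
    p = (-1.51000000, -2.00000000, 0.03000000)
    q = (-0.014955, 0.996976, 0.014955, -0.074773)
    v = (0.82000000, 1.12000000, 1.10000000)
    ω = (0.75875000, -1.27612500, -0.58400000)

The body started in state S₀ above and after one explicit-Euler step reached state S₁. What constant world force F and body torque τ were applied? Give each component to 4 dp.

ω₁ − ω₀ = (0.45875000, 0.22387500, -0.28400000)
ω₀×(Iω₀) = (-0.0135, 0.0009, -0.0180)
τ = I·(Δω/dt) + ω₀×(Iω₀) = (0.1700, 0.1800, -0.1600)
velocity change Δv = (-0.08000000, 0.12000000, -0.20000000)
m·(v₁−v₀)/dt = (-0.4000, 0.6000, -1.0000)

F = (-0.4000, 0.6000, -1.0000)
τ = (0.1700, 0.1800, -0.1600)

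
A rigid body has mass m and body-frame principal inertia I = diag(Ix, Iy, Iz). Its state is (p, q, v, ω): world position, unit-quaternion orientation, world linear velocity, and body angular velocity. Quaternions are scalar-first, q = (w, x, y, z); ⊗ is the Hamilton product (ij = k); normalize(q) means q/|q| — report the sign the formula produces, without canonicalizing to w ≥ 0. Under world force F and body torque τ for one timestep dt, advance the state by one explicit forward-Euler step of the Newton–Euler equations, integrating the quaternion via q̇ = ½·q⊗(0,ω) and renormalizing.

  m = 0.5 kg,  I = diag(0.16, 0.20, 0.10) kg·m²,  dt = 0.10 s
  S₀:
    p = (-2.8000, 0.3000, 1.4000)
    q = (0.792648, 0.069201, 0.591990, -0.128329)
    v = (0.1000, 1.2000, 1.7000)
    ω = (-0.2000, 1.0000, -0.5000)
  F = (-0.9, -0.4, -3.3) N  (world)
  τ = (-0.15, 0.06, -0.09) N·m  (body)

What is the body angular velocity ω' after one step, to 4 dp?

ω' = (-0.3250, 1.0270, -0.5820)

precession coupling ω×(Iω) = (0.0500, 0.0060, -0.0080)
α = I⁻¹(τ − ω×Iω) = (-1.2500, 0.2700, -0.8200)
ω + α·dt = (-0.3250, 1.0270, -0.5820)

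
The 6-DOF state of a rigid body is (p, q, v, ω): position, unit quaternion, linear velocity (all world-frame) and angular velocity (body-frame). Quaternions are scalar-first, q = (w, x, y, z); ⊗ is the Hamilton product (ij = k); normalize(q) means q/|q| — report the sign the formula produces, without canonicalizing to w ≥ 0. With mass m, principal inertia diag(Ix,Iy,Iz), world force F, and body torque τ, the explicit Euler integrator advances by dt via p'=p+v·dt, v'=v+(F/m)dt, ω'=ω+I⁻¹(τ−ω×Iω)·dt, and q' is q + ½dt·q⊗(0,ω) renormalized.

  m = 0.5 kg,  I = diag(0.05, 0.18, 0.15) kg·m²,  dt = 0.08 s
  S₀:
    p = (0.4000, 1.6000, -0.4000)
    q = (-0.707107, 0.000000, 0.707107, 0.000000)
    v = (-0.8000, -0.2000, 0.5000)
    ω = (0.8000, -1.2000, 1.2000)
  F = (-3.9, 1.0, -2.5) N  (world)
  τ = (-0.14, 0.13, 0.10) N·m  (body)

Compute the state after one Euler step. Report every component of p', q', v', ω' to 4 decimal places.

linear accel F/m = (-7.8000, 2.0000, -5.0000)
p + v·dt = (0.3360, 1.5840, -0.3600)
v' = v + a·dt = (-1.4240, -0.0400, 0.1000)
(τ − ω×Iω)/I = (-3.6640, 1.2556, 1.4987)
new body rate ω' = (0.5069, -1.0996, 1.3199)
q⊗(0,ω) = (0.8485284, 0.2828428, 0.8485284, -1.4142140)
updated quaternion q' = (-0.6713, 0.0113, 0.7390, -0.0564)

p' = (0.3360, 1.5840, -0.3600)
q' = (-0.6713, 0.0113, 0.7390, -0.0564)
v' = (-1.4240, -0.0400, 0.1000)
ω' = (0.5069, -1.0996, 1.3199)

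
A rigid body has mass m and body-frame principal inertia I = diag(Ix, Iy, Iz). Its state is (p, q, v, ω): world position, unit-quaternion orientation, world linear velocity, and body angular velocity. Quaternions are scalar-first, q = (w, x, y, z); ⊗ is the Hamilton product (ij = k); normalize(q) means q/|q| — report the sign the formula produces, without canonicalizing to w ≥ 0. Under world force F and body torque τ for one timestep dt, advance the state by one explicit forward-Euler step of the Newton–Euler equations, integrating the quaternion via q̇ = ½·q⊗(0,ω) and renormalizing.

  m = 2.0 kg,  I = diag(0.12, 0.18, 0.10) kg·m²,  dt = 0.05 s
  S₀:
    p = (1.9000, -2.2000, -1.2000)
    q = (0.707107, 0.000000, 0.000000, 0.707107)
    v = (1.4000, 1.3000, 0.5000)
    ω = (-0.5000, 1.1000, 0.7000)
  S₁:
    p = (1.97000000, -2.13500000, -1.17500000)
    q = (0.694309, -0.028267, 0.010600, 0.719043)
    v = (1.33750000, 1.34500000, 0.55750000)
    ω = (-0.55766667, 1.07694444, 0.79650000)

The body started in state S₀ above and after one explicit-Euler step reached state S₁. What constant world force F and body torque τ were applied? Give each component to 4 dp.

velocity change Δv = (-0.06250000, 0.04500000, 0.05750000)
F = m·Δv/dt = (-2.5000, 1.8000, 2.3000)
ω₁ − ω₀ = (-0.05766667, -0.02305556, 0.09650000)
gyro term ω₀×Iω₀ = (-0.0616, -0.0070, -0.0330)
I·α + gyro = (-0.2000, -0.0900, 0.1600)

F = (-2.5000, 1.8000, 2.3000)
τ = (-0.2000, -0.0900, 0.1600)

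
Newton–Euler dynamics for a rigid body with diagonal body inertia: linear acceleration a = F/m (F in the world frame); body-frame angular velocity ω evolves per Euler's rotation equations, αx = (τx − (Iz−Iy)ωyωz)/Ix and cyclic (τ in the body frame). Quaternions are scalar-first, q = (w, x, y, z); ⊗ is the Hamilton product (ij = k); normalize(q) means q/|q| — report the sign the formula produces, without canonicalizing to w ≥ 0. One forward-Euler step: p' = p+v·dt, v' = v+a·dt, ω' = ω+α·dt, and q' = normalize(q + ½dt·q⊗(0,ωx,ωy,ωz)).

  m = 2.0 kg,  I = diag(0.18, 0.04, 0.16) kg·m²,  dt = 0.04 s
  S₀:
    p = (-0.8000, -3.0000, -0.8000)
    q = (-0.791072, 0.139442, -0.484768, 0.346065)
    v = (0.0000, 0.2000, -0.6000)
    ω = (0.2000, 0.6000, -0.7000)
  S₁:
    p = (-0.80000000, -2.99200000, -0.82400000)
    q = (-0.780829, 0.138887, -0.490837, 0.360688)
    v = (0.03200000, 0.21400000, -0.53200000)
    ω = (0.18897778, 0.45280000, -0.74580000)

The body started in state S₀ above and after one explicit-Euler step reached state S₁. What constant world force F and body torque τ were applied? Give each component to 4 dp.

velocity change Δv = (0.03200000, 0.01400000, 0.06800000)
applied force F = (1.6000, 0.7000, 3.4000)
Δω = ω₁−ω₀ = (-0.01102222, -0.14720000, -0.04580000)
precession coupling = (-0.0504, -0.0028, -0.0168)
τ = I·(Δω/dt) + ω₀×(Iω₀) = (-0.1000, -0.1500, -0.2000)

F = (1.6000, 0.7000, 3.4000)
τ = (-0.1000, -0.1500, -0.2000)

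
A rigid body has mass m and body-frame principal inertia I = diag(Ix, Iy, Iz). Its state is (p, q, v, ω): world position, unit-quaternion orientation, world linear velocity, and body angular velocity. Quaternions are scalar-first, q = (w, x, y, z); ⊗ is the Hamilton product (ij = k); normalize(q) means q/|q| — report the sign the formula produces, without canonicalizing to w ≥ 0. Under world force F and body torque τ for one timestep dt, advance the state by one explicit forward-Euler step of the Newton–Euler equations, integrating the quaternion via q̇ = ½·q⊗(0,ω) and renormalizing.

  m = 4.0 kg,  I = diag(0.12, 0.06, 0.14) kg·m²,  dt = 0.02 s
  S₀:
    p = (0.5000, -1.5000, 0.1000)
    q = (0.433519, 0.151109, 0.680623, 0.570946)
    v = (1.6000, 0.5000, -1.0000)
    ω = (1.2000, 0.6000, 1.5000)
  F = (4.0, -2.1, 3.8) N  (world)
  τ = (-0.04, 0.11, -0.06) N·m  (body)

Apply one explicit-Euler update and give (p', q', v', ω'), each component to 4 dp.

p' = (0.5320, -1.4900, 0.0800)
q' = (0.4190, 0.1631, 0.6877, 0.5701)
v' = (1.6200, 0.4895, -0.9810)
ω' = (1.1813, 0.6487, 1.4976)

angular accel α = (-0.9333, 2.4333, -0.1200)
new body rate ω' = (1.1813, 0.6487, 1.4976)
Hamilton product q⊗(0,ω) = (-1.4461236, 1.1985897, 0.7185831, -0.0758037)
q' = normalize(q + ½dt·q⊗(0,ω)) = (0.4190, 0.1631, 0.6877, 0.5701)
new position p' = (0.5320, -1.4900, 0.0800)
v' = v + a·dt = (1.6200, 0.4895, -0.9810)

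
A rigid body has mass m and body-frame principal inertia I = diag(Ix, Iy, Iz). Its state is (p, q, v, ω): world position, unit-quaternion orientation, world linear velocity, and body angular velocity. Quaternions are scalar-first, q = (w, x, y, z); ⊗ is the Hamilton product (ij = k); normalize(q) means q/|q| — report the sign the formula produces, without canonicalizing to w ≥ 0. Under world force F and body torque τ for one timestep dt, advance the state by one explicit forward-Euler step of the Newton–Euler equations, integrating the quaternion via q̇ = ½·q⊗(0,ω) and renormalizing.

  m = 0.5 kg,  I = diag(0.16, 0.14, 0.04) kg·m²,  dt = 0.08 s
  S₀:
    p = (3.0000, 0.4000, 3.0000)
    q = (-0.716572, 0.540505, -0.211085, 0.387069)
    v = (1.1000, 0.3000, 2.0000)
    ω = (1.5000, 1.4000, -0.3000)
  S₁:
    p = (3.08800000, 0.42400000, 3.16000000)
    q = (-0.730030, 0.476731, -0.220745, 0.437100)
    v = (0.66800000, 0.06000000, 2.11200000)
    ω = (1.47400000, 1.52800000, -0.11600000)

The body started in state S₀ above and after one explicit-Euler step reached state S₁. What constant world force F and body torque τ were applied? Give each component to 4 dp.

F = (-2.7000, -1.5000, 0.7000)
τ = (-0.0100, 0.1700, 0.0500)

v₁ − v₀ = (-0.43200000, -0.24000000, 0.11200000)
applied force F = (-2.7000, -1.5000, 0.7000)
rate change Δω = (-0.02600000, 0.12800000, 0.18400000)
ω₀×(Iω₀) = (0.0420, -0.0540, -0.0420)
I·α + gyro = (-0.0100, 0.1700, 0.0500)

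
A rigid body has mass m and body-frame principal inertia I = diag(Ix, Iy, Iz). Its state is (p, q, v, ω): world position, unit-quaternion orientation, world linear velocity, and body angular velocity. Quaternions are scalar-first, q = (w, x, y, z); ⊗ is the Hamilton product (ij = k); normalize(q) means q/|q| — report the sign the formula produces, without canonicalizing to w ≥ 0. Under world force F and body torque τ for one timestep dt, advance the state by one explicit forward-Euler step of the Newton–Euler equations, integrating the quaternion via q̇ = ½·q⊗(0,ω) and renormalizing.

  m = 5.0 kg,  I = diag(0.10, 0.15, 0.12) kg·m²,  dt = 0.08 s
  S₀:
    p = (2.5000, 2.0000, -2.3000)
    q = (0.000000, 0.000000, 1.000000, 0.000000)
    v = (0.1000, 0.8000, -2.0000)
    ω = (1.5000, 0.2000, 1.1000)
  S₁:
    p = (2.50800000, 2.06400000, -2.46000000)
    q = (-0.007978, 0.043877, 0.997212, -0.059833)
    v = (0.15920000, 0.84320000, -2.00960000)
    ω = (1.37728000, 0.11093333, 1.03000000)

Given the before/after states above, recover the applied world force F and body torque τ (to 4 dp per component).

ω₁ − ω₀ = (-0.12272000, -0.08906667, -0.07000000)
τ = I·(Δω/dt) + ω₀×(Iω₀) = (-0.1600, -0.2000, -0.0900)
velocity change Δv = (0.05920000, 0.04320000, -0.00960000)
applied force F = (3.7000, 2.7000, -0.6000)

F = (3.7000, 2.7000, -0.6000)
τ = (-0.1600, -0.2000, -0.0900)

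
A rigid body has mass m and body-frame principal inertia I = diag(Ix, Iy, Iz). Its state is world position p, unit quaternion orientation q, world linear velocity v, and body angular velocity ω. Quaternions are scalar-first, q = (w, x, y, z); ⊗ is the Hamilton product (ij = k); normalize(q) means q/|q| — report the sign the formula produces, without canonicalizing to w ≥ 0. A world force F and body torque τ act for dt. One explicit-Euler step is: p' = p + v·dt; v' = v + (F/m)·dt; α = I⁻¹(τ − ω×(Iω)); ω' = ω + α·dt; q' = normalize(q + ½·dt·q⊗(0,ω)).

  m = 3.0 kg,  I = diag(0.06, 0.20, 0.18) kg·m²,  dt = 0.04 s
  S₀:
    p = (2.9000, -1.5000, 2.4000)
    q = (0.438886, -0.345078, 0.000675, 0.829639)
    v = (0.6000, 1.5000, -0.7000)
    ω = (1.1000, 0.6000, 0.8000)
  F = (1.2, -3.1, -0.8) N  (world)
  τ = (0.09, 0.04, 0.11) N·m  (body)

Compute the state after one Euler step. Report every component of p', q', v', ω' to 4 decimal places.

precession coupling ω×(Iω) = (-0.0096, -0.1056, 0.0924)
angular accel α = (1.6600, 0.7280, 0.0978)
new body rate ω' = (1.1664, 0.6291, 0.8039)
2q̇ = q⊗(0,ω) = (-0.2845304, -0.0144688, 1.4519969, 0.1433195)
q + ½dt·q⊗(0,ω), renormalized = (0.4330, -0.3452, 0.0297, 0.8321)
new position p' = (2.9240, -1.4400, 2.3720)
new velocity v' = (0.6160, 1.4587, -0.7107)

p' = (2.9240, -1.4400, 2.3720)
q' = (0.4330, -0.3452, 0.0297, 0.8321)
v' = (0.6160, 1.4587, -0.7107)
ω' = (1.1664, 0.6291, 0.8039)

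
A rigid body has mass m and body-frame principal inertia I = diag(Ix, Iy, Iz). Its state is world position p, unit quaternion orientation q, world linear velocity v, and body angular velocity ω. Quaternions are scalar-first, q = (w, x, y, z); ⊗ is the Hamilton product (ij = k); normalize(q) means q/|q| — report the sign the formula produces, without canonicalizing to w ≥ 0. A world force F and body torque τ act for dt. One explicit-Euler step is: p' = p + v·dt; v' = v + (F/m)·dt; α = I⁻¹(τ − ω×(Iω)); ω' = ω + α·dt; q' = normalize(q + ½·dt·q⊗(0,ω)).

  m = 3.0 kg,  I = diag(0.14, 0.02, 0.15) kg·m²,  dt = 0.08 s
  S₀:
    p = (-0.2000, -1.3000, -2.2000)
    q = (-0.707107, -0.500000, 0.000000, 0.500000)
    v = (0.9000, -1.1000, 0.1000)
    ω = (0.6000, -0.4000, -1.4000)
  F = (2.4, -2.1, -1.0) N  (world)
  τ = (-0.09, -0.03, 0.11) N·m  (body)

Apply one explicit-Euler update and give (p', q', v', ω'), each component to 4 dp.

linear accel F/m = (0.8000, -0.7000, -0.3333)
p + v·dt = (-0.1280, -1.3880, -2.1920)
new velocity v' = (0.9640, -1.1560, 0.0733)
ω×(Iω) gyroscopic = (0.0728, 0.0084, 0.0288)
(τ − ω×Iω)/I = (-1.1629, -1.9200, 0.5413)
ω + α·dt = (0.5070, -0.5536, -1.3567)
Hamilton product q⊗(0,ω) = (1.0000000, -0.2242642, -0.1171572, 1.1899498)
updated quaternion q' = (-0.6658, -0.5080, -0.0047, 0.5465)

p' = (-0.1280, -1.3880, -2.1920)
q' = (-0.6658, -0.5080, -0.0047, 0.5465)
v' = (0.9640, -1.1560, 0.0733)
ω' = (0.5070, -0.5536, -1.3567)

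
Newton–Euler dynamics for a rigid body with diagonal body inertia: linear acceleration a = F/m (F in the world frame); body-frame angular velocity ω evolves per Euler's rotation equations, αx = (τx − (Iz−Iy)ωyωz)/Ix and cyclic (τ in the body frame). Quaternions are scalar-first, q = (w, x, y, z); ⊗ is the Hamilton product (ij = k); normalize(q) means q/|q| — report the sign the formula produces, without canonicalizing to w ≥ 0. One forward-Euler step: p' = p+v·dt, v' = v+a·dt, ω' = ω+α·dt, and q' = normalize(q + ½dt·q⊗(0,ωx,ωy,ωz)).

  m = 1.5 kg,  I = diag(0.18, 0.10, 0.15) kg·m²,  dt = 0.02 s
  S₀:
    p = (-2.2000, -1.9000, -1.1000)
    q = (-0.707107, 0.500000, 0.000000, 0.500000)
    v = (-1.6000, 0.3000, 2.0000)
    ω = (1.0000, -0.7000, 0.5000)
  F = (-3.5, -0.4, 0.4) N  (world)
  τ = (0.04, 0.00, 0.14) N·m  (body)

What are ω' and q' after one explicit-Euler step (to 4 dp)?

ω' = (1.0064, -0.7030, 0.5112)
q' = (-0.7145, 0.4964, 0.0074, 0.4929)

angular accel α = (0.3194, -0.1500, 0.5600)
new body rate ω' = (1.0064, -0.7030, 0.5112)
2q̇ = q⊗(0,ω) = (-0.7500000, -0.3571070, 0.7449749, -0.7035535)
updated quaternion q' = (-0.7145, 0.4964, 0.0074, 0.4929)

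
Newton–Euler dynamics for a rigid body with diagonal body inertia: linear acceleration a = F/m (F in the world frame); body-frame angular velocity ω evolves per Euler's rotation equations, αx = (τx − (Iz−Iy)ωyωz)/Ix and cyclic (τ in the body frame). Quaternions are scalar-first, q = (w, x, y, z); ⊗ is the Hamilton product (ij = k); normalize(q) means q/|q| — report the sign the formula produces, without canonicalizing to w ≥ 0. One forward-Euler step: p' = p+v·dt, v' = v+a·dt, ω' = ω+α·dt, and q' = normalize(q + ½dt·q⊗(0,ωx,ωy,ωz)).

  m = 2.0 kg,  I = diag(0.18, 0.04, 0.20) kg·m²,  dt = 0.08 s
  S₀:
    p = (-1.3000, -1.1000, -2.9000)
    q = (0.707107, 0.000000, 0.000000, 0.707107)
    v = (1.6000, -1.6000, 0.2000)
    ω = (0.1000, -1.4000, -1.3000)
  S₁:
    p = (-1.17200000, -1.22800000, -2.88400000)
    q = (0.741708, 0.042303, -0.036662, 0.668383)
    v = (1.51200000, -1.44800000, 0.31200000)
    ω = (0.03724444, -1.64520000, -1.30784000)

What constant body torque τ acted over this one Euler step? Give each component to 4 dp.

τ = (0.1500, -0.1200, 0.0000)

ω₁ − ω₀ = (-0.06275556, -0.24520000, -0.00784000)
precession coupling = (0.2912, 0.0026, 0.0196)
I·α + gyro = (0.1500, -0.1200, 0.0000)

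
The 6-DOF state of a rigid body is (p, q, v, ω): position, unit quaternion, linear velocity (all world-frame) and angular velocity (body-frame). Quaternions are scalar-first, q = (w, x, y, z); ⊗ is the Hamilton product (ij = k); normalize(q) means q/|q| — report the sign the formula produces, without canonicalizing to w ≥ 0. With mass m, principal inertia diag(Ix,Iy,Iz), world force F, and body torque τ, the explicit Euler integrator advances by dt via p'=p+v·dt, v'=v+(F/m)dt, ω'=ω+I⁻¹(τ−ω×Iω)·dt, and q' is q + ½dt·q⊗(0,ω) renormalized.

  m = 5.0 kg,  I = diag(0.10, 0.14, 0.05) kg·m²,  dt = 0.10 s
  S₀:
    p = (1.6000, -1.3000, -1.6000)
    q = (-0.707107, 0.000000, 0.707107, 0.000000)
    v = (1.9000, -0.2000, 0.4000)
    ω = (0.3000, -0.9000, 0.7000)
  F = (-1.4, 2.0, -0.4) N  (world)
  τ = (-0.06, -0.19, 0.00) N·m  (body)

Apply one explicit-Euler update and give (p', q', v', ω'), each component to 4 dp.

p' = (1.7900, -1.3200, -1.5600)
q' = (-0.6741, 0.0141, 0.7376, -0.0353)
v' = (1.8720, -0.1600, 0.3920)
ω' = (0.1833, -1.0432, 0.7216)

a = (-0.2800, 0.4000, -0.0800)
p' = p + v·dt = (1.7900, -1.3200, -1.5600)
v + (F/m)dt = (1.8720, -0.1600, 0.3920)
ω×(Iω) gyroscopic = (0.0567, 0.0105, -0.0108)
(τ − ω×Iω)/I = (-1.1670, -1.4321, 0.2160)
ω + α·dt = (0.1833, -1.0432, 0.7216)
q⊗(0,ω) = (0.6363963, 0.2828428, 0.6363963, -0.7071070)
updated quaternion q' = (-0.6741, 0.0141, 0.7376, -0.0353)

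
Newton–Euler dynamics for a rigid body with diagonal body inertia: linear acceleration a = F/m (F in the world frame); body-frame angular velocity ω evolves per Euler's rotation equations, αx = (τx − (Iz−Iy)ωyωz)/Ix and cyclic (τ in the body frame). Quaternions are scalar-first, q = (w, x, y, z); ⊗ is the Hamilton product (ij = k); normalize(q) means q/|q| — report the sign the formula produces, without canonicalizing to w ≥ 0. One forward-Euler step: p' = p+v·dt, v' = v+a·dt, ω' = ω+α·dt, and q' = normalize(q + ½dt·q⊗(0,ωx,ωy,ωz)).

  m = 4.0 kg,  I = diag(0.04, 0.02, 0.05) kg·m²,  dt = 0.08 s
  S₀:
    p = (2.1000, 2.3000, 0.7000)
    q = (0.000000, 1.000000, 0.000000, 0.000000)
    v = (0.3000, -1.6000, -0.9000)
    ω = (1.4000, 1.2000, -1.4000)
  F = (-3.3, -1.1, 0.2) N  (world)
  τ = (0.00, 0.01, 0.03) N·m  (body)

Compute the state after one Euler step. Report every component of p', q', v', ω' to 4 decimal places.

precession coupling ω×(Iω) = (-0.0504, 0.0196, -0.0336)
angular accel α = (1.2600, -0.4800, 1.2720)
ω + α·dt = (1.5008, 1.1616, -1.2982)
q⊗(0,ω) = (-1.4000000, 0.0000000, 1.4000000, 1.2000000)
q' = normalize(q + ½dt·q⊗(0,ω)) = (-0.0558, 0.9957, 0.0558, 0.0478)
a = F/m = (-0.8250, -0.2750, 0.0500)
new position p' = (2.1240, 2.1720, 0.6280)
v + (F/m)dt = (0.2340, -1.6220, -0.8960)

p' = (2.1240, 2.1720, 0.6280)
q' = (-0.0558, 0.9957, 0.0558, 0.0478)
v' = (0.2340, -1.6220, -0.8960)
ω' = (1.5008, 1.1616, -1.2982)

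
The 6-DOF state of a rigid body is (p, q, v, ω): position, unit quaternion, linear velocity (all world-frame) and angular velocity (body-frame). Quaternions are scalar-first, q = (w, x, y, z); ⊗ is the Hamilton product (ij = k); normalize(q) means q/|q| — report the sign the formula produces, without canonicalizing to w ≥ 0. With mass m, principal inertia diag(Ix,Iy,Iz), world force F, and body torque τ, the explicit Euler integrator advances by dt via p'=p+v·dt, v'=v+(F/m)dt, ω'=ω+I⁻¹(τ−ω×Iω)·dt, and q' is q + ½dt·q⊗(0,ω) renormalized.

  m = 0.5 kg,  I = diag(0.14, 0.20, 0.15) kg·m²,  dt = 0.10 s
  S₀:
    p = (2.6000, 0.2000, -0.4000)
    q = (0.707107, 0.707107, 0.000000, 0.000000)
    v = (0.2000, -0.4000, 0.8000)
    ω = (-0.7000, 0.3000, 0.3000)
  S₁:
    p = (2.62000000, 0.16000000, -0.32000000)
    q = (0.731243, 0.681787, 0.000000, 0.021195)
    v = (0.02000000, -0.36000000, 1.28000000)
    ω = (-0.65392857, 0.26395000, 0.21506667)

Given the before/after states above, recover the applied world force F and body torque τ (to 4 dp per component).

F = (-0.9000, 0.2000, 2.4000)
τ = (0.0600, -0.0700, -0.1400)

rate change Δω = (0.04607143, -0.03605000, -0.08493333)
gyro term ω₀×Iω₀ = (-0.0045, 0.0021, -0.0126)
applied torque τ = (0.0600, -0.0700, -0.1400)
v₁ − v₀ = (-0.18000000, 0.04000000, 0.48000000)
F = m·Δv/dt = (-0.9000, 0.2000, 2.4000)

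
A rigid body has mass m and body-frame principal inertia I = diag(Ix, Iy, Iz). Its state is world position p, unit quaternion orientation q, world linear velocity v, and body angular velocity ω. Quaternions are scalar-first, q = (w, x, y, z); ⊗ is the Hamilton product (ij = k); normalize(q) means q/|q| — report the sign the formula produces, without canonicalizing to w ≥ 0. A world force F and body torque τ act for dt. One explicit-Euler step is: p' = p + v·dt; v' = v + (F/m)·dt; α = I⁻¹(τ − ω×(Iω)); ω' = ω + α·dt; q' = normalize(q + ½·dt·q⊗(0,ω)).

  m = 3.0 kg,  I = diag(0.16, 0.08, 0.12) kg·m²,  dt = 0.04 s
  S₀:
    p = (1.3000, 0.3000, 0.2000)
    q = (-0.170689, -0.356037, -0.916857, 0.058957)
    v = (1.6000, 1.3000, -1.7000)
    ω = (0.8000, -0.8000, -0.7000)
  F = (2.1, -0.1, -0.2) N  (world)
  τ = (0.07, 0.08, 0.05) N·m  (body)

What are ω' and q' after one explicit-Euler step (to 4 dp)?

ω' = (0.8119, -0.7488, -0.7004)
q' = (-0.1788, -0.3449, -0.9178, 0.0817)

gyro term ω×Iω = (0.0224, -0.0224, 0.0512)
α = I⁻¹(τ − ω×Iω) = (0.2975, 1.2800, -0.0100)
ω + α·dt = (0.8119, -0.7488, -0.7004)
q⊗(0,ω) = (-0.4073861, 0.5524143, -0.0655091, 1.1377975)
q' = normalize(q + ½dt·q⊗(0,ω)) = (-0.1788, -0.3449, -0.9178, 0.0817)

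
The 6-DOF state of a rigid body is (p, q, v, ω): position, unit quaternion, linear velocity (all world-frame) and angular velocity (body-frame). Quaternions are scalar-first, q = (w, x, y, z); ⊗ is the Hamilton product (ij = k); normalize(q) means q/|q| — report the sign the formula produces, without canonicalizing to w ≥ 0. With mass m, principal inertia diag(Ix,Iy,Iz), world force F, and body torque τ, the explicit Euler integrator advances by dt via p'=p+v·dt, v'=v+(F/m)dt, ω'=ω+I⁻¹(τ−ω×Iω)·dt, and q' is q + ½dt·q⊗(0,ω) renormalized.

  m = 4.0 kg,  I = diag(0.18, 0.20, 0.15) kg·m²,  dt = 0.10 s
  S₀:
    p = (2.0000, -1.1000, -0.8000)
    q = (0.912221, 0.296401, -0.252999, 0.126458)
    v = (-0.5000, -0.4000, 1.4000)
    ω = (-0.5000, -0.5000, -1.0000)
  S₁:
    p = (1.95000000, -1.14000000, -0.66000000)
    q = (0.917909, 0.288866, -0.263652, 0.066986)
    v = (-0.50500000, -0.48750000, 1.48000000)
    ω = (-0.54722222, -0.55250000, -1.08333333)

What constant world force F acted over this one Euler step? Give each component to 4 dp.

v₁ − v₀ = (-0.00500000, -0.08750000, 0.08000000)
m·(v₁−v₀)/dt = (-0.2000, -3.5000, 3.2000)

F = (-0.2000, -3.5000, 3.2000)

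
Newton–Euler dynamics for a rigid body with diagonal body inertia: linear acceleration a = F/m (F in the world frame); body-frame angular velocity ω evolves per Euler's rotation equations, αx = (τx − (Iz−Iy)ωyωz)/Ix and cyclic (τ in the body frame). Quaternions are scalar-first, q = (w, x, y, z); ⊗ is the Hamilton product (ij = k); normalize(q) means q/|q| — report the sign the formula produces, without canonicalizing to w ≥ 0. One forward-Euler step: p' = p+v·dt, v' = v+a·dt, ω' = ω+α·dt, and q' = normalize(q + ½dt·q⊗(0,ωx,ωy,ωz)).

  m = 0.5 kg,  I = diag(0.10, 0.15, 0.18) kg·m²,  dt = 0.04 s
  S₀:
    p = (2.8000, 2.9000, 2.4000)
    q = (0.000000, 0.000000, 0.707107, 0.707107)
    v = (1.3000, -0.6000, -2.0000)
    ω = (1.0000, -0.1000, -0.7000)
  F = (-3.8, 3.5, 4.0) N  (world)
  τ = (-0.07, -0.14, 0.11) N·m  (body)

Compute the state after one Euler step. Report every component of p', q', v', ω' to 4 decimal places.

p' = (2.8520, 2.8760, 2.3200)
q' = (0.0113, -0.0085, 0.7210, 0.6928)
v' = (0.9960, -0.3200, -1.6800)
ω' = (0.9712, -0.1523, -0.6744)

precession coupling ω×(Iω) = (0.0021, 0.0560, -0.0050)
α = I⁻¹(τ − ω×Iω) = (-0.7210, -1.3067, 0.6389)
new body rate ω' = (0.9712, -0.1523, -0.6744)
Hamilton product q⊗(0,ω) = (0.5656856, -0.4242642, 0.7071070, -0.7071070)
q + ½dt·q⊗(0,ω), renormalized = (0.0113, -0.0085, 0.7210, 0.6928)
a = (-7.6000, 7.0000, 8.0000)
p + v·dt = (2.8520, 2.8760, 2.3200)
v + (F/m)dt = (0.9960, -0.3200, -1.6800)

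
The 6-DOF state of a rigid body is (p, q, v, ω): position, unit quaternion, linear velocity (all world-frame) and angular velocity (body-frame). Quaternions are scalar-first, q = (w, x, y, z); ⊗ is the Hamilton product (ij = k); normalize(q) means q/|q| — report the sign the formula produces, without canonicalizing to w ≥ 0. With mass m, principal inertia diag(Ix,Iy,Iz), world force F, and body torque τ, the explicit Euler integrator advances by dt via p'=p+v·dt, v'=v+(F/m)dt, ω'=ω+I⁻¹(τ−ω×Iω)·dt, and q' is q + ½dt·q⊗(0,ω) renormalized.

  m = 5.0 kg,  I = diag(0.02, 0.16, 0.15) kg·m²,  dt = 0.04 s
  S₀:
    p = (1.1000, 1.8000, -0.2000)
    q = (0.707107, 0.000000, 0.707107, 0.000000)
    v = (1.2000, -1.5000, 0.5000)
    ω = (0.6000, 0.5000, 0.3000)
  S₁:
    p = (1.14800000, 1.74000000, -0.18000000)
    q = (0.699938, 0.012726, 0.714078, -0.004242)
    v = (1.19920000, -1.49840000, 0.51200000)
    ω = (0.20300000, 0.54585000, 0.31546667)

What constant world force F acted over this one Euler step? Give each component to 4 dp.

F = (-0.1000, 0.2000, 1.5000)

v₁ − v₀ = (-0.00080000, 0.00160000, 0.01200000)
applied force F = (-0.1000, 0.2000, 1.5000)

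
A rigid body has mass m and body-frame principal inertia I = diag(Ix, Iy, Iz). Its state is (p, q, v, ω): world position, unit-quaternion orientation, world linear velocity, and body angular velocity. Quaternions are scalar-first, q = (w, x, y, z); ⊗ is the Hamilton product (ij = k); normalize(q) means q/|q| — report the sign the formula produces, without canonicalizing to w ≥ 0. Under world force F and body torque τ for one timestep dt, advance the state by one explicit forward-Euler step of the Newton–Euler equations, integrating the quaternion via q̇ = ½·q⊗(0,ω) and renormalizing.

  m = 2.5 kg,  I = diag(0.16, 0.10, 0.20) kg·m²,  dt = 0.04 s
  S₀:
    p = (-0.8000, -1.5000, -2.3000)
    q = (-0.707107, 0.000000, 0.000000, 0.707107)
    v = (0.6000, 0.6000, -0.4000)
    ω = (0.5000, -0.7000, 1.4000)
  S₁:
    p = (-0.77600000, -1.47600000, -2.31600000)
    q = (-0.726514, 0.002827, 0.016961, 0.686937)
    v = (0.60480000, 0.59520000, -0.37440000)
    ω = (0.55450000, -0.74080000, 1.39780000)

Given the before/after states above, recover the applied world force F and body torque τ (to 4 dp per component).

F = (0.3000, -0.3000, 1.6000)
τ = (0.1200, -0.1300, 0.0100)

velocity change Δv = (0.00480000, -0.00480000, 0.02560000)
F = m·Δv/dt = (0.3000, -0.3000, 1.6000)
ω₁ − ω₀ = (0.05450000, -0.04080000, -0.00220000)
gyro term ω₀×Iω₀ = (-0.0980, -0.0280, 0.0210)
applied torque τ = (0.1200, -0.1300, 0.0100)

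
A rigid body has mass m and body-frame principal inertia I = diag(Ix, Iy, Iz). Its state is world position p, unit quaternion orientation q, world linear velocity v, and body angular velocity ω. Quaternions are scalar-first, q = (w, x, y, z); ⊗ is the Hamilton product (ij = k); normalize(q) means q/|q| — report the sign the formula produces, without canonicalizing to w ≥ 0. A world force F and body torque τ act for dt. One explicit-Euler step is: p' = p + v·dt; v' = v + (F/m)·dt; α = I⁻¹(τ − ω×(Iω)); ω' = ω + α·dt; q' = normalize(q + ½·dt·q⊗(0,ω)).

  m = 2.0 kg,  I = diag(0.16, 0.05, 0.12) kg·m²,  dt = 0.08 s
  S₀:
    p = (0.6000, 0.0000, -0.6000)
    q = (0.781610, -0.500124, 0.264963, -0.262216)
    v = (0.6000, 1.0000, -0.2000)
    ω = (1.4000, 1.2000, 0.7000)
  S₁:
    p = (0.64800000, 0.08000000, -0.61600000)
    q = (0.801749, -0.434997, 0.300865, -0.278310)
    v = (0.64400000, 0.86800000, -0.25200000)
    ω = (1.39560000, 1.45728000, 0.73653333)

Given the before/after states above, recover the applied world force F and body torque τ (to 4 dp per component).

rate change Δω = (-0.00440000, 0.25728000, 0.03653333)
I·α + gyro = (0.0500, 0.2000, -0.1300)
v₁ − v₀ = (0.04400000, -0.13200000, -0.05200000)
applied force F = (1.1000, -3.3000, -1.3000)

F = (1.1000, -3.3000, -1.3000)
τ = (0.0500, 0.2000, -0.1300)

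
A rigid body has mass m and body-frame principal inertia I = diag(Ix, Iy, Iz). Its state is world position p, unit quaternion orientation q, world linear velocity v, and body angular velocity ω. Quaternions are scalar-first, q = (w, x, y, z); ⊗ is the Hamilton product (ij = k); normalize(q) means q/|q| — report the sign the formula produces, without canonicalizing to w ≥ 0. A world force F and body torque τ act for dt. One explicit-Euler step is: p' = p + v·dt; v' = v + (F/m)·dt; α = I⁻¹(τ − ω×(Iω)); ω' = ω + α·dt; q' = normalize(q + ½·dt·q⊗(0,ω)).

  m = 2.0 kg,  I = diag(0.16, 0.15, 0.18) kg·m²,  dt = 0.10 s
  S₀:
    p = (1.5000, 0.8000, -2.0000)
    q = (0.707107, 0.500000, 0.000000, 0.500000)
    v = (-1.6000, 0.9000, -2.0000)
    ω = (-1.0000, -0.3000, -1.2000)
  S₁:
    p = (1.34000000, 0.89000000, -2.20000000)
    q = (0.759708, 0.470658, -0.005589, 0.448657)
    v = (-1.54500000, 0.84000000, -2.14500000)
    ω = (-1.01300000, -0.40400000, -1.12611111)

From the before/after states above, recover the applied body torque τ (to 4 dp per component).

τ = (-0.0100, -0.1800, 0.1300)

ω₁ − ω₀ = (-0.01300000, -0.10400000, 0.07388889)
I·α + gyro = (-0.0100, -0.1800, 0.1300)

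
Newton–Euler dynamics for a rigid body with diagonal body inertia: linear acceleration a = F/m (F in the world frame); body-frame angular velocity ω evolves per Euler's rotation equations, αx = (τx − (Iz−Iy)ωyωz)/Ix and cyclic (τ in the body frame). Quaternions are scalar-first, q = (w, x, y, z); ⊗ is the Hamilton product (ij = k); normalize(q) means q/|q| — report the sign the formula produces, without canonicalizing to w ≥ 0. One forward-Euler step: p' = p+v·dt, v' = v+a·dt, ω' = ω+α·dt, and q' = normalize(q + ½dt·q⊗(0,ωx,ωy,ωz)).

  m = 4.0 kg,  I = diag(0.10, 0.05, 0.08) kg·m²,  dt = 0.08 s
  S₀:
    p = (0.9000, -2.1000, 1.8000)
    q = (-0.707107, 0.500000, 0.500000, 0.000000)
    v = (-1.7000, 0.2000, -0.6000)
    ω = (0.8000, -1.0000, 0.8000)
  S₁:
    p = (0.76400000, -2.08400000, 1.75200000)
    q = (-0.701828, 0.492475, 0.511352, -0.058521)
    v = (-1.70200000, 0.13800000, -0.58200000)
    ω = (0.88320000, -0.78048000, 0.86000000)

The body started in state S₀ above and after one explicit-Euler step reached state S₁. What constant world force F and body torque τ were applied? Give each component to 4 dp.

Δv = v₁−v₀ = (-0.00200000, -0.06200000, 0.01800000)
F = m·Δv/dt = (-0.1000, -3.1000, 0.9000)
rate change Δω = (0.08320000, 0.21952000, 0.06000000)
gyro term ω₀×Iω₀ = (-0.0240, 0.0128, 0.0400)
applied torque τ = (0.0800, 0.1500, 0.1000)

F = (-0.1000, -3.1000, 0.9000)
τ = (0.0800, 0.1500, 0.1000)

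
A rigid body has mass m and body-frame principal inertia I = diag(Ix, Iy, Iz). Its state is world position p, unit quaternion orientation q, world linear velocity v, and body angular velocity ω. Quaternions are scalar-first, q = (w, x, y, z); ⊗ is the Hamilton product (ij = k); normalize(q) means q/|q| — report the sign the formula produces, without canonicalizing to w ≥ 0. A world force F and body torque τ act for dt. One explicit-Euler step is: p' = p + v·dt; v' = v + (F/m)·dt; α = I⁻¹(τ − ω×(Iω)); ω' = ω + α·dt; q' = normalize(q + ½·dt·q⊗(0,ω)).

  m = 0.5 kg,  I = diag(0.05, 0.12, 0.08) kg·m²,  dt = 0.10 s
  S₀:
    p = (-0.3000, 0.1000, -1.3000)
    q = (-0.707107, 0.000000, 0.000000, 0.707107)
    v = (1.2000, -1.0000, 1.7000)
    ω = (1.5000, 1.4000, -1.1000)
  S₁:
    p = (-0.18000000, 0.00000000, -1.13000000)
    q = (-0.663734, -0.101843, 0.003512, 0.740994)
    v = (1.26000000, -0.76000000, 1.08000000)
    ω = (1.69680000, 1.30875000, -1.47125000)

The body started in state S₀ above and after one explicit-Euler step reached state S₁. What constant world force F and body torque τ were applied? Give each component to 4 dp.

F = (0.3000, 1.2000, -3.1000)
τ = (0.1600, -0.0600, -0.1500)

velocity change Δv = (0.06000000, 0.24000000, -0.62000000)
applied force F = (0.3000, 1.2000, -3.1000)
rate change Δω = (0.19680000, -0.09125000, -0.37125000)
applied torque τ = (0.1600, -0.0600, -0.1500)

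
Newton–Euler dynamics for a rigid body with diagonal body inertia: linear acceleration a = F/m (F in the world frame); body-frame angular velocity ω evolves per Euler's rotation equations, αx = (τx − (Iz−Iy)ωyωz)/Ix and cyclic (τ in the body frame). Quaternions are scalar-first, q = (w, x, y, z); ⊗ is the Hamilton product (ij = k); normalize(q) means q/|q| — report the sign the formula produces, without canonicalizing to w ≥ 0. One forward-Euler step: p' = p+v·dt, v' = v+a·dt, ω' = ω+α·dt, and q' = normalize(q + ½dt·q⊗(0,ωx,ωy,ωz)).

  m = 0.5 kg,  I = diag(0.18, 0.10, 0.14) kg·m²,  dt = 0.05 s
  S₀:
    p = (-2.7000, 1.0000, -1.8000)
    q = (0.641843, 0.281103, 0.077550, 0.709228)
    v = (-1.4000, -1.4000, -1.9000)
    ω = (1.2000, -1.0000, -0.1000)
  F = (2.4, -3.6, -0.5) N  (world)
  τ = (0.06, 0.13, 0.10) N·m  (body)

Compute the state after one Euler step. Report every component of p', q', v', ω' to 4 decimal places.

a = F/m = (4.8000, -7.2000, -1.0000)
new position p' = (-2.7700, 0.9300, -1.8950)
v' = v + a·dt = (-1.1600, -1.7600, -1.9500)
angular accel α = (0.3111, 1.3480, 0.0286)
ω + α·dt = (1.2156, -0.9326, -0.0986)
q⊗(0,ω) = (-0.1888508, 1.4716846, 0.2373409, -0.4383473)
q' = normalize(q + ½dt·q⊗(0,ω)) = (0.6366, 0.3177, 0.0834, 0.6977)

p' = (-2.7700, 0.9300, -1.8950)
q' = (0.6366, 0.3177, 0.0834, 0.6977)
v' = (-1.1600, -1.7600, -1.9500)
ω' = (1.2156, -0.9326, -0.0986)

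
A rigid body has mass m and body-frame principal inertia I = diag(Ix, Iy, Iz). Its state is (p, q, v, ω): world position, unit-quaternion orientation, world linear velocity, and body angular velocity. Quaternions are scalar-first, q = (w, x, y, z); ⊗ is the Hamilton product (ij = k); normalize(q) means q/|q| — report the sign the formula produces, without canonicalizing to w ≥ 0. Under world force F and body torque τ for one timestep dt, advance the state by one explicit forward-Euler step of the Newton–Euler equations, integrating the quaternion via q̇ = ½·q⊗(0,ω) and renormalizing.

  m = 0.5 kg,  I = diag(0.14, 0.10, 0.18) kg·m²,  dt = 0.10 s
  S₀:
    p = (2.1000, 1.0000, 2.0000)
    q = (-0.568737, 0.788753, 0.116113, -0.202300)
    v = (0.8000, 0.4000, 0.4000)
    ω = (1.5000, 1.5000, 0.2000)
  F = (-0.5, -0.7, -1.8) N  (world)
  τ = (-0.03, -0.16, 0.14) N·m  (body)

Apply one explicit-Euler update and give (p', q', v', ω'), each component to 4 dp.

a = F/m = (-1.0000, -1.4000, -3.6000)
new position p' = (2.1800, 1.0400, 2.0400)
new velocity v' = (0.7000, 0.2600, 0.0400)
(τ − ω×Iω)/I = (-0.3857, -1.4800, 1.2778)
new body rate ω' = (1.4614, 1.3520, 0.3278)
2q̇ = q⊗(0,ω) = (-1.3168390, -0.5264329, -1.3143061, 0.8952126)
updated quaternion q' = (-0.6310, 0.7581, 0.0501, -0.1567)

p' = (2.1800, 1.0400, 2.0400)
q' = (-0.6310, 0.7581, 0.0501, -0.1567)
v' = (0.7000, 0.2600, 0.0400)
ω' = (1.4614, 1.3520, 0.3278)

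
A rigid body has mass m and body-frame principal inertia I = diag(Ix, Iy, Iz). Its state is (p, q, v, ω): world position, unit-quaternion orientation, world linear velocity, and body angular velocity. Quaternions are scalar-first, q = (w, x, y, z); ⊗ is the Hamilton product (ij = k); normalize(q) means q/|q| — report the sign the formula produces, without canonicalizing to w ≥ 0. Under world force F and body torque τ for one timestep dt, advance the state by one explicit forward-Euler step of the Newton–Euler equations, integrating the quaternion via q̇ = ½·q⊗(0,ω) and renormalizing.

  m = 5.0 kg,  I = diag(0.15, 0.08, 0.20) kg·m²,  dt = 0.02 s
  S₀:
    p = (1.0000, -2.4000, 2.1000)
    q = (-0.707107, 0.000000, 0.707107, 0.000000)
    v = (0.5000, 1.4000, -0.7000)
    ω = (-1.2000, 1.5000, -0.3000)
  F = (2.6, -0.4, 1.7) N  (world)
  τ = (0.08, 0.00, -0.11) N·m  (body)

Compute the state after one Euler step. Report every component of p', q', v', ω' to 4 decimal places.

p' = (1.0100, -2.3720, 2.0860)
q' = (-0.7176, 0.0064, 0.6964, 0.0106)
v' = (0.5104, 1.3984, -0.6932)
ω' = (-1.1821, 1.5045, -0.3236)

a = F/m = (0.5200, -0.0800, 0.3400)
p' = p + v·dt = (1.0100, -2.3720, 2.0860)
new velocity v' = (0.5104, 1.3984, -0.6932)
ω×(Iω) gyroscopic = (-0.0540, -0.0180, 0.1260)
(τ − ω×Iω)/I = (0.8933, 0.2250, -1.1800)
ω' = ω + α·dt = (-1.1821, 1.5045, -0.3236)
q⊗(0,ω) = (-1.0606605, 0.6363963, -1.0606605, 1.0606605)
q' = normalize(q + ½dt·q⊗(0,ω)) = (-0.7176, 0.0064, 0.6964, 0.0106)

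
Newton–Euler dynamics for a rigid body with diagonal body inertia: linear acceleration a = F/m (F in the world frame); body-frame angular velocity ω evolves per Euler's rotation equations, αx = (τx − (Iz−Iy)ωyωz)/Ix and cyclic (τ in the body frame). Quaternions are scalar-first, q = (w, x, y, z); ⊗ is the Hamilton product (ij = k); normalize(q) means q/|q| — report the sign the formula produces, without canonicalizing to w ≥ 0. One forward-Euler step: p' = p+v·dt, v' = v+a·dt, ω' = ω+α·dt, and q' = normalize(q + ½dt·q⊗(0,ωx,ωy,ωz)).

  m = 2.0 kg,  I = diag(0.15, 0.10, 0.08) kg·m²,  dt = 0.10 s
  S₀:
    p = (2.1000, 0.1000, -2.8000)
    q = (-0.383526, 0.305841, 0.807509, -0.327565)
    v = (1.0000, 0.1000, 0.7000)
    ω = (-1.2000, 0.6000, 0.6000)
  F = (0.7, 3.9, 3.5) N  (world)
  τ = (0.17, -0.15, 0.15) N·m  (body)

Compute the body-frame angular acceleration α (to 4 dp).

α = (1.1813, -0.9960, 1.4250)

precession coupling ω×(Iω) = (-0.0072, -0.0504, 0.0360)
(τ − ω×Iω)/I = (1.1813, -0.9960, 1.4250)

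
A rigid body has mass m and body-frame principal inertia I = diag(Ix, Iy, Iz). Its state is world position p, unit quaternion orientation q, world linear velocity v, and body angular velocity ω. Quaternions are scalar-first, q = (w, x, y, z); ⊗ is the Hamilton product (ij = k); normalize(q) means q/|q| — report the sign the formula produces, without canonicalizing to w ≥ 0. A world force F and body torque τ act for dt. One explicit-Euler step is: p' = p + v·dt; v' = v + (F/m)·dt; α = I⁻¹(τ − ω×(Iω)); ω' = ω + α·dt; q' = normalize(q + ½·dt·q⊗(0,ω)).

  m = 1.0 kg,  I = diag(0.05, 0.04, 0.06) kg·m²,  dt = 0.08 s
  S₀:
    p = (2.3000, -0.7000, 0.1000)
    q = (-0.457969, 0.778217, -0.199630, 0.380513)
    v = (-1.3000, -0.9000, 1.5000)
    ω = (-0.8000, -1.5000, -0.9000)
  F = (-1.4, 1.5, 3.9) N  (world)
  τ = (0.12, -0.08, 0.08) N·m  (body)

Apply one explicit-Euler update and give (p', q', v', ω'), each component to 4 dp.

angular accel α = (1.8600, -1.8200, 1.5333)
new body rate ω' = (-0.6512, -1.6456, -0.7773)
Hamilton product q⊗(0,ω) = (0.6655903, 1.1168117, 1.0829384, -0.9148574)
q' = normalize(q + ½dt·q⊗(0,ω)) = (-0.4301, 0.8205, -0.1559, 0.3429)
a = F/m = (-1.4000, 1.5000, 3.9000)
p' = p + v·dt = (2.1960, -0.7720, 0.2200)
new velocity v' = (-1.4120, -0.7800, 1.8120)

p' = (2.1960, -0.7720, 0.2200)
q' = (-0.4301, 0.8205, -0.1559, 0.3429)
v' = (-1.4120, -0.7800, 1.8120)
ω' = (-0.6512, -1.6456, -0.7773)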